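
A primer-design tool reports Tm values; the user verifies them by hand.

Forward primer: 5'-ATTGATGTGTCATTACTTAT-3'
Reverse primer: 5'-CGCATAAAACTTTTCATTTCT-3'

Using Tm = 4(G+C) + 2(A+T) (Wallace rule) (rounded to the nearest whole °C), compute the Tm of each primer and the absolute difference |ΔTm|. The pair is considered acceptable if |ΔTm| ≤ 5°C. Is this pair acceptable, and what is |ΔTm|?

Forward: A=5 T=10 G=3 C=2 → Tm = 2·15 + 4·5 = 50°C.
Reverse: A=6 T=9 G=1 C=5 → Tm = 2·15 + 4·6 = 54°C.
|ΔTm| = |50 − 54| = 4°C, ≤ 5°C.

|ΔTm| = 4°C; the pair is acceptable.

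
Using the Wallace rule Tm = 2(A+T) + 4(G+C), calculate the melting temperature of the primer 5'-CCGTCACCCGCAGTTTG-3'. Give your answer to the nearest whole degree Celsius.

Base counts: A=2, T=4, G=4, C=7 (length 17).
Tm = 2·(2+4) + 4·(4+7) = 2·6 + 4·11 = 12 + 44 = 56°C.

56°C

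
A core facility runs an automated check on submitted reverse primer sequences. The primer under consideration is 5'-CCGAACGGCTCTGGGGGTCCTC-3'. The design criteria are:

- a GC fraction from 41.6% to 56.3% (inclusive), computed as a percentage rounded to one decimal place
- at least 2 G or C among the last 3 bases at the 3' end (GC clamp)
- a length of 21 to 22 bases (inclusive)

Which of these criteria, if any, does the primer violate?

Fails: GC content.

Base counts: A=2, T=4, G=8, C=8 (length 22).
GC content: GC 16/22 = 72.7%, outside 41.6–56.3% ✗
GC clamp: 3' end CTC has 2 G/C ✓
length: length 22 ✓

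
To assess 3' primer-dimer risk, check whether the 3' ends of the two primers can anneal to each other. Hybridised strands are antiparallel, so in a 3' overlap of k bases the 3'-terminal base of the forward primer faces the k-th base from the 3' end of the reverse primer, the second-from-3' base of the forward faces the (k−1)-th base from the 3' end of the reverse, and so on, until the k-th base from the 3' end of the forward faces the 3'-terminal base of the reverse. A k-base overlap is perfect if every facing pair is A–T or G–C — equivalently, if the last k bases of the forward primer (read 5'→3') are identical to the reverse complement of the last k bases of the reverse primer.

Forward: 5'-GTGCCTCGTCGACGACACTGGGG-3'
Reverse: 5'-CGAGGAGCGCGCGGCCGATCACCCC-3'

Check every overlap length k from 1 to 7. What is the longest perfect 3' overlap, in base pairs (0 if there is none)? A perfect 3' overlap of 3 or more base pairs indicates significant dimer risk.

Longest perfect overlap: 4 complementary base pairs; significant dimer risk (threshold 3).

Last 7 bases (5'→3') — forward …ACTGGGG, reverse …TCACCCC.
Reverse complement of the reverse primer's last 7 bases: GGGGTGA; its first k bases are the reverse complement of the reverse primer's last k bases, so a perfect k-base overlap needs the forward primer's last k bases to equal them.
Comparing (forward last k vs required): k=1: G vs G ✓; k=2: GG vs GG ✓; k=3: GGG vs GGG ✓; k=4: GGGG vs GGGG ✓; k=5: TGGGG vs GGGGT ✗; k=6: CTGGGG vs GGGGTG ✗; k=7: ACTGGGG vs GGGGTGA ✗.
Perfect overlaps at k = 1, 2, 3, 4; the largest is 4.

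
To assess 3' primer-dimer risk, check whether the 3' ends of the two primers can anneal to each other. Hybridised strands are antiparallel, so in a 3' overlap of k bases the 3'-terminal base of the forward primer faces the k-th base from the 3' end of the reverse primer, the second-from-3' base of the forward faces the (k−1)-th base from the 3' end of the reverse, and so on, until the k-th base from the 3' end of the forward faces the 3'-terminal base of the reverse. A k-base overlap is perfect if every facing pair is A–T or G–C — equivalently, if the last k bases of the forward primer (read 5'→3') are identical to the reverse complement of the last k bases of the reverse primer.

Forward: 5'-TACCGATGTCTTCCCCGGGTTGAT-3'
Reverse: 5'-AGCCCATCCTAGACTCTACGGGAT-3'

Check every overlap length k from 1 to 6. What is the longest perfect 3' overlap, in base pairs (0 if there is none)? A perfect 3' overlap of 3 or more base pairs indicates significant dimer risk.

Last 6 bases (5'→3') — forward …GTTGAT, reverse …CGGGAT.
Reverse complement of the reverse primer's last 6 bases: ATCCCG; its first k bases are the reverse complement of the reverse primer's last k bases, so a perfect k-base overlap needs the forward primer's last k bases to equal them.
Comparing (forward last k vs required): k=1: T vs A ✗; k=2: AT vs AT ✓; k=3: GAT vs ATC ✗; k=4: TGAT vs ATCC ✗; k=5: TTGAT vs ATCCC ✗; k=6: GTTGAT vs ATCCCG ✗.
Only k = 2 is perfect, so the longest perfect 3' overlap is 2.

Longest perfect overlap: 2 complementary base pairs; below the dimer-risk threshold (threshold 3).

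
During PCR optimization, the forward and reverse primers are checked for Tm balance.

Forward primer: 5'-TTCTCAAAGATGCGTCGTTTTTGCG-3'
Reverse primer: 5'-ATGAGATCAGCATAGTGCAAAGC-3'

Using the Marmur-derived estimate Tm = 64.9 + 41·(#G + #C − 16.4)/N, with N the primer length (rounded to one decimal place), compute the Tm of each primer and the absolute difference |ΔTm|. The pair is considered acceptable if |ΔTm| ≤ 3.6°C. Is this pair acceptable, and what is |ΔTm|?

|ΔTm| = 2.5°C; the pair is acceptable.

Forward: G+C = 11, N = 25 → Tm = 64.9 + 41·(11 − 16.4)/25 = 56.0°C.
Reverse: G+C = 10, N = 23 → Tm = 64.9 + 41·(10 − 16.4)/23 = 53.5°C.
|ΔTm| = |56.0 − 53.5| = 2.5°C, ≤ 3.6°C.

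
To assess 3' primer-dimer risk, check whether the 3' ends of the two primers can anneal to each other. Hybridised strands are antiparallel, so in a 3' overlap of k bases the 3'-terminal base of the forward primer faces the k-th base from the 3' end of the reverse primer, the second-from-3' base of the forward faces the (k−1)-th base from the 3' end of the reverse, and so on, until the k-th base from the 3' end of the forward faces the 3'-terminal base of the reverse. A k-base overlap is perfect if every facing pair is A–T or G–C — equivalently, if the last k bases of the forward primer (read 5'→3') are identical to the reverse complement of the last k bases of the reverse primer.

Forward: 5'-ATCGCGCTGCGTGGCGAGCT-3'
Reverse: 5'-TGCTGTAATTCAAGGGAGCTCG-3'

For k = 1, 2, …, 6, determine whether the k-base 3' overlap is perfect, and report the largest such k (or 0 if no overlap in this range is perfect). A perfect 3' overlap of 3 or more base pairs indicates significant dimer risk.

Longest perfect overlap: 6 complementary base pairs; significant dimer risk (threshold 3).

Last 6 bases (5'→3') — forward …CGAGCT, reverse …AGCTCG.
Reverse complement of the reverse primer's last 6 bases: CGAGCT; its first k bases are the reverse complement of the reverse primer's last k bases, so a perfect k-base overlap needs the forward primer's last k bases to equal them.
Comparing (forward last k vs required): k=1: T vs C ✗; k=2: CT vs CG ✗; k=3: GCT vs CGA ✗; k=4: AGCT vs CGAG ✗; k=5: GAGCT vs CGAGC ✗; k=6: CGAGCT vs CGAGCT ✓.
Only k = 6 is perfect, so the longest perfect 3' overlap is 6.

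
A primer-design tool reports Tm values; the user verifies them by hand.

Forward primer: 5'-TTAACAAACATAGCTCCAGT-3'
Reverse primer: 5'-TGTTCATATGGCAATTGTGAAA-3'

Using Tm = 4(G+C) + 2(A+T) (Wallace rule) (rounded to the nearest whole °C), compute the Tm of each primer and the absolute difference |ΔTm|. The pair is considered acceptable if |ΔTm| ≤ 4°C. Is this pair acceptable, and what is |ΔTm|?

Forward: A=8 T=5 G=2 C=5 → Tm = 2·13 + 4·7 = 54°C.
Reverse: A=7 T=8 G=5 C=2 → Tm = 2·15 + 4·7 = 58°C.
|ΔTm| = |54 − 58| = 4°C, ≤ 4°C.

|ΔTm| = 4°C; the pair is acceptable.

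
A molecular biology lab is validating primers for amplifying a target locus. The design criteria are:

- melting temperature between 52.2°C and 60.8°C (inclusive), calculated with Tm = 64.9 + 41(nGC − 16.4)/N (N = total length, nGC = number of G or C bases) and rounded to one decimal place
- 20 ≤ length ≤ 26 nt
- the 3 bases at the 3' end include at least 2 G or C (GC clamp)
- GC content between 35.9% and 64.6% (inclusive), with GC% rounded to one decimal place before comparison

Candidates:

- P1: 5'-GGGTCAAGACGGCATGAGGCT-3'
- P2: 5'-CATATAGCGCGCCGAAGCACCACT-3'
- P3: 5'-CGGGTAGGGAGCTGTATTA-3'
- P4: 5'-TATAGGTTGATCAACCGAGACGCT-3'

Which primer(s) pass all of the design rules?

P1 (21 nt, A=5 T=3 G=9 C=4): Tm = 64.9 + 41·(13 − 16.4)/21 = 58.3°C ✓; length 21 ✓; 3' end GCT has 2 G/C ✓; GC 13/21 = 61.9% ✓ — passes.
P2 (24 nt, A=7 T=3 G=5 C=9): Tm = 64.9 + 41·(14 − 16.4)/24 = 60.8°C ✓; length 24 ✓; 3' end ACT has 1 G/C, need ≥2 ✗; GC 14/24 = 58.3% ✓ — fails.
P3 (19 nt, A=4 T=5 G=8 C=2): Tm = 64.9 + 41·(10 − 16.4)/19 = 51.1°C, outside 52.2–60.8°C ✗; length 19, outside 20–26 ✗; 3' end TTA has 0 G/C, need ≥2 ✗; GC 10/19 = 52.6% ✓ — fails.
P4 (24 nt, A=7 T=6 G=6 C=5): Tm = 64.9 + 41·(11 − 16.4)/24 = 55.7°C ✓; length 24 ✓; 3' end GCT has 2 G/C ✓; GC 11/24 = 45.8% ✓ — passes.

P1 and P4.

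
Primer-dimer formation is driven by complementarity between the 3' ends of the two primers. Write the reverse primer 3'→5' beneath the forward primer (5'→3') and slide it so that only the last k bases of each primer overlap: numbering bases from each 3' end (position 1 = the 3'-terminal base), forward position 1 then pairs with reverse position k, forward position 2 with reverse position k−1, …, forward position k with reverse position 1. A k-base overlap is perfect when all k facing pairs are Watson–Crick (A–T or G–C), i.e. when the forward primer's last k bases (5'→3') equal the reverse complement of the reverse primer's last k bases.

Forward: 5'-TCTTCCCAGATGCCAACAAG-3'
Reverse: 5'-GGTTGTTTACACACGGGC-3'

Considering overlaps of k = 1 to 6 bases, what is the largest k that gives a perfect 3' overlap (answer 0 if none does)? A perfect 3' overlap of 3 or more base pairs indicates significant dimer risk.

Last 6 bases (5'→3') — forward …AACAAG, reverse …ACGGGC.
Reverse complement of the reverse primer's last 6 bases: GCCCGT; its first k bases are the reverse complement of the reverse primer's last k bases, so a perfect k-base overlap needs the forward primer's last k bases to equal them.
Comparing (forward last k vs required): k=1: G vs G ✓; k=2: AG vs GC ✗; k=3: AAG vs GCC ✗; k=4: CAAG vs GCCC ✗; k=5: ACAAG vs GCCCG ✗; k=6: AACAAG vs GCCCGT ✗.
Only k = 1 is perfect, so the longest perfect 3' overlap is 1.

Longest perfect overlap: 1 complementary base pair; below the dimer-risk threshold (threshold 3).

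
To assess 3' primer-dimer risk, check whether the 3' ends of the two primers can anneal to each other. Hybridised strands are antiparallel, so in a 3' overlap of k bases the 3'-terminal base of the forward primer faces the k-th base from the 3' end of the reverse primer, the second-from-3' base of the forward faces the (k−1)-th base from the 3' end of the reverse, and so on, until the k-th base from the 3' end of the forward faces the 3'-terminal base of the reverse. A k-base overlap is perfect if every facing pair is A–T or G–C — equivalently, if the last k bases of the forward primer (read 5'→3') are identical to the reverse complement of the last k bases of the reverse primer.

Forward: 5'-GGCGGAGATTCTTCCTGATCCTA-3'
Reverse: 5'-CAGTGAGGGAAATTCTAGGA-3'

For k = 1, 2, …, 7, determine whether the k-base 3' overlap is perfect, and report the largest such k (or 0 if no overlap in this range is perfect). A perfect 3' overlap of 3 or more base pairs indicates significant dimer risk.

Longest perfect overlap: 5 complementary base pairs; significant dimer risk (threshold 3).

Last 7 bases (5'→3') — forward …GATCCTA, reverse …TCTAGGA.
Reverse complement of the reverse primer's last 7 bases: TCCTAGA; its first k bases are the reverse complement of the reverse primer's last k bases, so a perfect k-base overlap needs the forward primer's last k bases to equal them.
Comparing (forward last k vs required): k=1: A vs T ✗; k=2: TA vs TC ✗; k=3: CTA vs TCC ✗; k=4: CCTA vs TCCT ✗; k=5: TCCTA vs TCCTA ✓; k=6: ATCCTA vs TCCTAG ✗; k=7: GATCCTA vs TCCTAGA ✗.
Only k = 5 is perfect, so the longest perfect 3' overlap is 5.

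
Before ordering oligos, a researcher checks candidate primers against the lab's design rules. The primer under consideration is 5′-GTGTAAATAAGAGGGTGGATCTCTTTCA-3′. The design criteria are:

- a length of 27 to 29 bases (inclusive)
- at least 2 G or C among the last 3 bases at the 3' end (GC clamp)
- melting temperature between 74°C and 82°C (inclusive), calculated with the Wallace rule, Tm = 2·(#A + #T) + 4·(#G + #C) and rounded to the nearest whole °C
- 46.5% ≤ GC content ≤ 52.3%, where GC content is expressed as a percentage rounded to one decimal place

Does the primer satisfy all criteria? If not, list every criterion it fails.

Fails: GC clamp, GC content.

Base counts: A=8, T=9, G=8, C=3 (length 28).
length: length 28 ✓
GC clamp: 3' end TCA has 1 G/C, need ≥2 ✗
Tm: Tm = 2·17 + 4·11 = 78°C ✓
GC content: GC 11/28 = 39.3%, outside 46.5–52.3% ✗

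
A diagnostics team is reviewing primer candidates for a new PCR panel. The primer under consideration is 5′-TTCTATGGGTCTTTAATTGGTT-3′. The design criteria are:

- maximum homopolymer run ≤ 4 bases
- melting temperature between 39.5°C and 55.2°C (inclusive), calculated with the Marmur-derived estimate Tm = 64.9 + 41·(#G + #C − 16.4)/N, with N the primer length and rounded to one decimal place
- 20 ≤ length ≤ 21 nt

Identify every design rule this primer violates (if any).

Base counts: A=3, T=12, G=5, C=2 (length 22).
homopolymer run: longest run = 3 ✓
Tm: Tm = 64.9 + 41·(7 − 16.4)/22 = 47.4°C ✓
length: length 22, outside 20–21 ✗

Fails: length.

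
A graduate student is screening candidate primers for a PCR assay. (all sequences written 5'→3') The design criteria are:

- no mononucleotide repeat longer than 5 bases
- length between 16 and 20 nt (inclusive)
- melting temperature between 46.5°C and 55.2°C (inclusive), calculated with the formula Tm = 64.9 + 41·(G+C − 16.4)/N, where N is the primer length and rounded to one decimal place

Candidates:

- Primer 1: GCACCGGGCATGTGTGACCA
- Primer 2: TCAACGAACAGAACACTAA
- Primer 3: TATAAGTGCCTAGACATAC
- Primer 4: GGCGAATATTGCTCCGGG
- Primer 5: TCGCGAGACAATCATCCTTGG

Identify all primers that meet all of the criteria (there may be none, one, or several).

Primer 4 only.

Primer 1 (20 nt, A=4 T=3 G=7 C=6): longest run = 3 ✓; length 20 ✓; Tm = 64.9 + 41·(13 − 16.4)/20 = 57.9°C, outside 46.5–55.2°C ✗ — fails.
Primer 2 (19 nt, A=10 T=2 G=2 C=5): longest run = 2 ✓; length 19 ✓; Tm = 64.9 + 41·(7 − 16.4)/19 = 44.6°C, outside 46.5–55.2°C ✗ — fails.
Primer 3 (19 nt, A=7 T=5 G=3 C=4): longest run = 2 ✓; length 19 ✓; Tm = 64.9 + 41·(7 − 16.4)/19 = 44.6°C, outside 46.5–55.2°C ✗ — fails.
Primer 4 (18 nt, A=3 T=4 G=7 C=4): longest run = 3 ✓; length 18 ✓; Tm = 64.9 + 41·(11 − 16.4)/18 = 52.6°C ✓ — passes.
Primer 5 (21 nt, A=5 T=5 G=5 C=6): longest run = 2 ✓; length 21, outside 16–20 ✗; Tm = 64.9 + 41·(11 − 16.4)/21 = 54.4°C ✓ — fails.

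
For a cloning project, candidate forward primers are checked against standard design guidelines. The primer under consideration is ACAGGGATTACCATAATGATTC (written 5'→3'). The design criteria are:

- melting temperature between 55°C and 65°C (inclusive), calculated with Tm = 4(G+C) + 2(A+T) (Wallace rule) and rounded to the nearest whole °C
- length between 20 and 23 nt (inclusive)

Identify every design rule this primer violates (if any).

Base counts: A=8, T=6, G=4, C=4 (length 22).
Tm: Tm = 2·14 + 4·8 = 60°C ✓
length: length 22 ✓

Meets all criteria.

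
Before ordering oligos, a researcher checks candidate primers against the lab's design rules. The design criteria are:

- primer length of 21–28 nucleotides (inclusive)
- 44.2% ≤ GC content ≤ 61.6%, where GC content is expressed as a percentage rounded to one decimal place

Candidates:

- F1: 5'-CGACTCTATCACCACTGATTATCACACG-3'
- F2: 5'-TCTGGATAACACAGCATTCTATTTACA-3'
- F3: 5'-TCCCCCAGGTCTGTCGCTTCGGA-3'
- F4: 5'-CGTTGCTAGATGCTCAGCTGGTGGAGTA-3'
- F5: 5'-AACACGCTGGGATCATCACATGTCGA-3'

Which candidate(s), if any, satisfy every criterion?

F1, F4 and F5.

F1 (28 nt, A=8 T=7 G=3 C=10): length 28 ✓; GC 13/28 = 46.4% ✓ — passes.
F2 (27 nt, A=9 T=9 G=3 C=6): length 27 ✓; GC 9/27 = 33.3%, outside 44.2–61.6% ✗ — fails.
F3 (23 nt, A=2 T=6 G=6 C=9): length 23 ✓; GC 15/23 = 65.2%, outside 44.2–61.6% ✗ — fails.
F4 (28 nt, A=5 T=8 G=10 C=5): length 28 ✓; GC 15/28 = 53.6% ✓ — passes.
F5 (26 nt, A=8 T=5 G=6 C=7): length 26 ✓; GC 13/26 = 50.0% ✓ — passes.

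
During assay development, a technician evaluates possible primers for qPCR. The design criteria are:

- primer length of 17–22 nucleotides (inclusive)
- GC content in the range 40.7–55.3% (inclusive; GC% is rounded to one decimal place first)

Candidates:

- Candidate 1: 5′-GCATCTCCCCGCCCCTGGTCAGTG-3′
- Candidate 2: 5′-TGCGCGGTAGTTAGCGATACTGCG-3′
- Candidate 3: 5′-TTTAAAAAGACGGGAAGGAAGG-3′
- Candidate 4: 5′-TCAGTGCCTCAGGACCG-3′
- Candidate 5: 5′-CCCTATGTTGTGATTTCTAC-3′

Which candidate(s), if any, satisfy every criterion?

Candidate 3 only.

Candidate 1 (24 nt, A=2 T=5 G=6 C=11): length 24, outside 17–22 ✗; GC 17/24 = 70.8%, outside 40.7–55.3% ✗ — fails.
Candidate 2 (24 nt, A=4 T=6 G=9 C=5): length 24, outside 17–22 ✗; GC 14/24 = 58.3%, outside 40.7–55.3% ✗ — fails.
Candidate 3 (22 nt, A=10 T=3 G=8 C=1): length 22 ✓; GC 9/22 = 40.9% ✓ — passes.
Candidate 4 (17 nt, A=3 T=3 G=5 C=6): length 17 ✓; GC 11/17 = 64.7%, outside 40.7–55.3% ✗ — fails.
Candidate 5 (20 nt, A=3 T=9 G=3 C=5): length 20 ✓; GC 8/20 = 40.0%, outside 40.7–55.3% ✗ — fails.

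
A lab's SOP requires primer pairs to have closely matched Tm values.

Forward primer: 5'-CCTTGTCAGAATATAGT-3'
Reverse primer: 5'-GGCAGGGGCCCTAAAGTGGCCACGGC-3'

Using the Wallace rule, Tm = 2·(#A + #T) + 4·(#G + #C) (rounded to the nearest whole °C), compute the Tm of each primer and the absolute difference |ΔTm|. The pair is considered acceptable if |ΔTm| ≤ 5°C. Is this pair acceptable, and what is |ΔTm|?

|ΔTm| = 44°C; the pair is not acceptable.

Forward: A=5 T=6 G=3 C=3 → Tm = 2·11 + 4·6 = 46°C.
Reverse: A=5 T=2 G=11 C=8 → Tm = 2·7 + 4·19 = 90°C.
|ΔTm| = |46 − 90| = 44°C, > 5°C.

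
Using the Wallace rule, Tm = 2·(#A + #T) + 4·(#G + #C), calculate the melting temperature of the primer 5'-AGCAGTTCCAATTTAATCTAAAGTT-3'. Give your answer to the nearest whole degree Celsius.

64°C

Base counts: A=9, T=9, G=3, C=4 (length 25).
Tm = 2·(9+9) + 4·(3+4) = 2·18 + 4·7 = 36 + 28 = 64°C.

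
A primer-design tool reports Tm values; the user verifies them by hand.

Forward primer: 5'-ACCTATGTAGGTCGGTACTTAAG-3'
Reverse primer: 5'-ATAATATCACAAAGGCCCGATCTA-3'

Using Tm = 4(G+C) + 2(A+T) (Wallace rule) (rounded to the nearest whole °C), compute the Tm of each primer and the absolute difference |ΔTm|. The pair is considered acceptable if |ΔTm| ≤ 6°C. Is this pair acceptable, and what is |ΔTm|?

Forward: A=6 T=7 G=6 C=4 → Tm = 2·13 + 4·10 = 66°C.
Reverse: A=10 T=5 G=3 C=6 → Tm = 2·15 + 4·9 = 66°C.
|ΔTm| = |66 − 66| = 0°C, ≤ 6°C.

|ΔTm| = 0°C; the pair is acceptable.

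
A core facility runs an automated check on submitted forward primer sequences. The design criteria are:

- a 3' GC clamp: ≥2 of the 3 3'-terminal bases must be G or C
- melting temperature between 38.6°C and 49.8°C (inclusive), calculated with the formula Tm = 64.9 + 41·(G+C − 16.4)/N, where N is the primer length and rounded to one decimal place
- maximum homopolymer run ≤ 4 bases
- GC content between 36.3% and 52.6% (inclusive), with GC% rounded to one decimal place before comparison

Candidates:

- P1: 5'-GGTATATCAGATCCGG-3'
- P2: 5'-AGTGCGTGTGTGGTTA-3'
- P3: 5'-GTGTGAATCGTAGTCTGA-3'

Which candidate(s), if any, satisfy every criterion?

P1 (16 nt, A=4 T=4 G=5 C=3): 3' end CGG has 3 G/C ✓; Tm = 64.9 + 41·(8 − 16.4)/16 = 43.4°C ✓; longest run = 2 ✓; GC 8/16 = 50.0% ✓ — passes.
P2 (16 nt, A=2 T=6 G=7 C=1): 3' end TTA has 0 G/C, need ≥2 ✗; Tm = 64.9 + 41·(8 − 16.4)/16 = 43.4°C ✓; longest run = 2 ✓; GC 8/16 = 50.0% ✓ — fails.
P3 (18 nt, A=4 T=6 G=6 C=2): 3' end TGA has 1 G/C, need ≥2 ✗; Tm = 64.9 + 41·(8 − 16.4)/18 = 45.8°C ✓; longest run = 2 ✓; GC 8/18 = 44.4% ✓ — fails.

P1 only.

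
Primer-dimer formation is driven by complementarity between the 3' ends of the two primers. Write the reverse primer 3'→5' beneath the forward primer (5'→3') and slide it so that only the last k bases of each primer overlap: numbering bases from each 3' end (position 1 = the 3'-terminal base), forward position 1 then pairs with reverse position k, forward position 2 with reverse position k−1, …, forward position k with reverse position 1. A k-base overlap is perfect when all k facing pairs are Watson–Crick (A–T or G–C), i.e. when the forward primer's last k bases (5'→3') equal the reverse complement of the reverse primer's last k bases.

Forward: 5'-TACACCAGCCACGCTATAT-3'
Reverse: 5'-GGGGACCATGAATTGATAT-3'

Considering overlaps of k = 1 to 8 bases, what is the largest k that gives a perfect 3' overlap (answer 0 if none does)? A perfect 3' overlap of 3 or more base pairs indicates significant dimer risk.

Last 8 bases (5'→3') — forward …CGCTATAT, reverse …ATTGATAT.
Reverse complement of the reverse primer's last 8 bases: ATATCAAT; its first k bases are the reverse complement of the reverse primer's last k bases, so a perfect k-base overlap needs the forward primer's last k bases to equal them.
Comparing (forward last k vs required): k=1: T vs A ✗; k=2: AT vs AT ✓; k=3: TAT vs ATA ✗; k=4: ATAT vs ATAT ✓; k=5: TATAT vs ATATC ✗; k=6: CTATAT vs ATATCA ✗; k=7: GCTATAT vs ATATCAA ✗; k=8: CGCTATAT vs ATATCAAT ✗.
Perfect overlaps at k = 2, 4; the largest is 4.

Longest perfect overlap: 4 complementary base pairs; significant dimer risk (threshold 3).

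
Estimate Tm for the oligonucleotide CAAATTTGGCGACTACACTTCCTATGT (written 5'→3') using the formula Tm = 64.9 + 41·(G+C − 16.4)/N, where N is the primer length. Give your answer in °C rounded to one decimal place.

Base counts: A=7, T=9, G=4, C=7; G+C = 11, N = 27.
Tm = 64.9 + 41·(11 − 16.4)/27 = 64.9 + -221.40/27 = 56.7°C.

56.7°C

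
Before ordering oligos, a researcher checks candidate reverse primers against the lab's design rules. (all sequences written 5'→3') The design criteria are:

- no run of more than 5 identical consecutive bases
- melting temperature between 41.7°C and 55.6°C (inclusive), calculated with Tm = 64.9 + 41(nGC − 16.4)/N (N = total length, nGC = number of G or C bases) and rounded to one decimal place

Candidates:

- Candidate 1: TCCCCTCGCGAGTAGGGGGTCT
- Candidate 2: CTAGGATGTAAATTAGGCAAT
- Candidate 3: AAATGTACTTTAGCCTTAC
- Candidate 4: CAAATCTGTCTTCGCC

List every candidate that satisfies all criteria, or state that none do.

Candidate 2, Candidate 3 and Candidate 4.

Candidate 1 (22 nt, A=2 T=5 G=8 C=7): longest run = 5 ✓; Tm = 64.9 + 41·(15 − 16.4)/22 = 62.3°C, outside 41.7–55.6°C ✗ — fails.
Candidate 2 (21 nt, A=8 T=6 G=5 C=2): longest run = 3 ✓; Tm = 64.9 + 41·(7 − 16.4)/21 = 46.5°C ✓ — passes.
Candidate 3 (19 nt, A=6 T=7 G=2 C=4): longest run = 3 ✓; Tm = 64.9 + 41·(6 − 16.4)/19 = 42.5°C ✓ — passes.
Candidate 4 (16 nt, A=3 T=5 G=2 C=6): longest run = 3 ✓; Tm = 64.9 + 41·(8 − 16.4)/16 = 43.4°C ✓ — passes.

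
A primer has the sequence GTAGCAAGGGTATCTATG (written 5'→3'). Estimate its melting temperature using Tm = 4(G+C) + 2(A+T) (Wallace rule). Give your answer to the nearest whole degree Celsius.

52°C

Base counts: A=5, T=5, G=6, C=2 (length 18).
Tm = 2·(5+5) + 4·(6+2) = 2·10 + 4·8 = 20 + 32 = 52°C.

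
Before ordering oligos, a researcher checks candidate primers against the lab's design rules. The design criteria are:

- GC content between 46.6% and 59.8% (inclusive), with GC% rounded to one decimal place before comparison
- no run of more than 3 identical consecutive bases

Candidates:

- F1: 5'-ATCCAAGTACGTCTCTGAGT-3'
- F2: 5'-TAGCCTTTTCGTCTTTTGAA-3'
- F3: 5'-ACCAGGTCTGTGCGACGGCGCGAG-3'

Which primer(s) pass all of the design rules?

None of the candidates satisfy all criteria.

F1 (20 nt, A=5 T=6 G=4 C=5): GC 9/20 = 45.0%, outside 46.6–59.8% ✗; longest run = 2 ✓ — fails.
F2 (20 nt, A=3 T=10 G=3 C=4): GC 7/20 = 35.0%, outside 46.6–59.8% ✗; longest run = 4, exceeds 3 ✗ — fails.
F3 (24 nt, A=4 T=3 G=10 C=7): GC 17/24 = 70.8%, outside 46.6–59.8% ✗; longest run = 2 ✓ — fails.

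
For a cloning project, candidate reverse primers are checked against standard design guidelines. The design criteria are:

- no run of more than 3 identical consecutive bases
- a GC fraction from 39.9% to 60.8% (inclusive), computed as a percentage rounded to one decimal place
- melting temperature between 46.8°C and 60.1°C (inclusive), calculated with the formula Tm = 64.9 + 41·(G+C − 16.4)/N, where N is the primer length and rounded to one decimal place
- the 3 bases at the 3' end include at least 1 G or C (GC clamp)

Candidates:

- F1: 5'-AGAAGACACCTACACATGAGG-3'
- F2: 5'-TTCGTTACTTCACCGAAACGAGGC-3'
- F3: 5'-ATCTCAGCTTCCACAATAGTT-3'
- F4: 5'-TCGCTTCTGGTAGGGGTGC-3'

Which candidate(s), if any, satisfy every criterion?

F1 (21 nt, A=9 T=2 G=5 C=5): longest run = 2 ✓; GC 10/21 = 47.6% ✓; Tm = 64.9 + 41·(10 − 16.4)/21 = 52.4°C ✓; 3' end AGG has 2 G/C ✓ — passes.
F2 (24 nt, A=6 T=6 G=5 C=7): longest run = 3 ✓; GC 12/24 = 50.0% ✓; Tm = 64.9 + 41·(12 − 16.4)/24 = 57.4°C ✓; 3' end GGC has 3 G/C ✓ — passes.
F3 (21 nt, A=6 T=7 G=2 C=6): longest run = 2 ✓; GC 8/21 = 38.1%, outside 39.9–60.8% ✗; Tm = 64.9 + 41·(8 − 16.4)/21 = 48.5°C ✓; 3' end GTT has 1 G/C ✓ — fails.
F4 (19 nt, A=1 T=6 G=8 C=4): longest run = 4, exceeds 3 ✗; GC 12/19 = 63.2%, outside 39.9–60.8% ✗; Tm = 64.9 + 41·(12 − 16.4)/19 = 55.4°C ✓; 3' end TGC has 2 G/C ✓ — fails.

F1 and F2.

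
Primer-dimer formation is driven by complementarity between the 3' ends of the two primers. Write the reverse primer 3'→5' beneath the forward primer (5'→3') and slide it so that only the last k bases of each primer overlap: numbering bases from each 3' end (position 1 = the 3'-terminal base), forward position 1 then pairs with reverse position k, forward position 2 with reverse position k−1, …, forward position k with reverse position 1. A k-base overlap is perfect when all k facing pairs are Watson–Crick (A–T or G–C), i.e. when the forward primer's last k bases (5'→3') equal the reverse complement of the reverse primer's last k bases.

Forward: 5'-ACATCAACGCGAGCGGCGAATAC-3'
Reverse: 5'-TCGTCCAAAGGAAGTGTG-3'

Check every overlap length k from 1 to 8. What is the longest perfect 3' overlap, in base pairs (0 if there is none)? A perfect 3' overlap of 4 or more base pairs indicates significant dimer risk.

Last 8 bases (5'→3') — forward …GCGAATAC, reverse …GAAGTGTG.
Reverse complement of the reverse primer's last 8 bases: CACACTTC; its first k bases are the reverse complement of the reverse primer's last k bases, so a perfect k-base overlap needs the forward primer's last k bases to equal them.
Comparing (forward last k vs required): k=1: C vs C ✓; k=2: AC vs CA ✗; k=3: TAC vs CAC ✗; k=4: ATAC vs CACA ✗; k=5: AATAC vs CACAC ✗; k=6: GAATAC vs CACACT ✗; k=7: CGAATAC vs CACACTT ✗; k=8: GCGAATAC vs CACACTTC ✗.
Only k = 1 is perfect, so the longest perfect 3' overlap is 1.

Longest perfect overlap: 1 complementary base pair; below the dimer-risk threshold (threshold 4).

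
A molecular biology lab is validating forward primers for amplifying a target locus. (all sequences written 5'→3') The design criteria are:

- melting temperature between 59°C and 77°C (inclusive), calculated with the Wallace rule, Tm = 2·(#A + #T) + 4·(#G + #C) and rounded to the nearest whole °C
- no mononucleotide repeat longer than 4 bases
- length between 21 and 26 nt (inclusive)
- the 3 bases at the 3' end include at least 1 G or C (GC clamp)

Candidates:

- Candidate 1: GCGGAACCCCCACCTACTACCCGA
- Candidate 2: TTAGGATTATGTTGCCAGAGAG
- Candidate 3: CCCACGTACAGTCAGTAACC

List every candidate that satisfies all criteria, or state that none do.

Candidate 2 only.

Candidate 1 (24 nt, A=6 T=2 G=4 C=12): Tm = 2·8 + 4·16 = 80°C, outside 59–77°C ✗; longest run = 5, exceeds 4 ✗; length 24 ✓; 3' end CGA has 2 G/C ✓ — fails.
Candidate 2 (22 nt, A=6 T=7 G=7 C=2): Tm = 2·13 + 4·9 = 62°C ✓; longest run = 2 ✓; length 22 ✓; 3' end GAG has 2 G/C ✓ — passes.
Candidate 3 (20 nt, A=6 T=3 G=3 C=8): Tm = 2·9 + 4·11 = 62°C ✓; longest run = 3 ✓; length 20, outside 21–26 ✗; 3' end ACC has 2 G/C ✓ — fails.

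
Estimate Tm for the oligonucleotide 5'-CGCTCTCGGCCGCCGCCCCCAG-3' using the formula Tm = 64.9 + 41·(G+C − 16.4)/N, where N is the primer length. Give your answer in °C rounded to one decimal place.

69.7°C

Base counts: A=1, T=2, G=6, C=13; G+C = 19, N = 22.
Tm = 64.9 + 41·(19 − 16.4)/22 = 64.9 + 106.60/22 = 69.7°C.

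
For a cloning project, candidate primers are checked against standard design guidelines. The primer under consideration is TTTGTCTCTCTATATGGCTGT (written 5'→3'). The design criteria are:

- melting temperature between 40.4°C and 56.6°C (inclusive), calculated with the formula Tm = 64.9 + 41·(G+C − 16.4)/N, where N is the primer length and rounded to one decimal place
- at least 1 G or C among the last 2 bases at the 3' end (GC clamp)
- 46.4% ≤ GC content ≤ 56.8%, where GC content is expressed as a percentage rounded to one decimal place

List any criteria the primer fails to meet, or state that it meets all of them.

Base counts: A=2, T=11, G=4, C=4 (length 21).
Tm: Tm = 64.9 + 41·(8 − 16.4)/21 = 48.5°C ✓
GC clamp: 3' end GT has 1 G/C ✓
GC content: GC 8/21 = 38.1%, outside 46.4–56.8% ✗

Fails: GC content.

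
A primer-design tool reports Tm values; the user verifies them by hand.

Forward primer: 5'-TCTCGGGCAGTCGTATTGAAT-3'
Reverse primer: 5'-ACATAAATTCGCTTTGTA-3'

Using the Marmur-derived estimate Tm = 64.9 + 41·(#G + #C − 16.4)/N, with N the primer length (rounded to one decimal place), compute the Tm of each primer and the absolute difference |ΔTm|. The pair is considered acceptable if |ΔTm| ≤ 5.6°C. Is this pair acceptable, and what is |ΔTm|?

|ΔTm| = 13.5°C; the pair is not acceptable.

Forward: G+C = 10, N = 21 → Tm = 64.9 + 41·(10 − 16.4)/21 = 52.4°C.
Reverse: G+C = 5, N = 18 → Tm = 64.9 + 41·(5 − 16.4)/18 = 38.9°C.
|ΔTm| = |52.4 − 38.9| = 13.5°C, > 5.6°C.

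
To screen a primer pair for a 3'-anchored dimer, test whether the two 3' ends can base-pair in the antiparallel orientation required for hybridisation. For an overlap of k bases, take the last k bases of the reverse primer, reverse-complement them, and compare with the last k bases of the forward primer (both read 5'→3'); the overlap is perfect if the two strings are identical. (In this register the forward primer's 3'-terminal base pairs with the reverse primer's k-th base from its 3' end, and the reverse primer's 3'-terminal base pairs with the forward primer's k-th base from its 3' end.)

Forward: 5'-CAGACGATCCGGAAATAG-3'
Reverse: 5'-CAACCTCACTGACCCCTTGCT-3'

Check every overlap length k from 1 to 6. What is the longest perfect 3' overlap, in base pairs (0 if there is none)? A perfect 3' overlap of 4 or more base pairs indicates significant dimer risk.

Longest perfect overlap: 2 complementary base pairs; below the dimer-risk threshold (threshold 4).

Last 6 bases (5'→3') — forward …AAATAG, reverse …CTTGCT.
Reverse complement of the reverse primer's last 6 bases: AGCAAG; its first k bases are the reverse complement of the reverse primer's last k bases, so a perfect k-base overlap needs the forward primer's last k bases to equal them.
Comparing (forward last k vs required): k=1: G vs A ✗; k=2: AG vs AG ✓; k=3: TAG vs AGC ✗; k=4: ATAG vs AGCA ✗; k=5: AATAG vs AGCAA ✗; k=6: AAATAG vs AGCAAG ✗.
Only k = 2 is perfect, so the longest perfect 3' overlap is 2.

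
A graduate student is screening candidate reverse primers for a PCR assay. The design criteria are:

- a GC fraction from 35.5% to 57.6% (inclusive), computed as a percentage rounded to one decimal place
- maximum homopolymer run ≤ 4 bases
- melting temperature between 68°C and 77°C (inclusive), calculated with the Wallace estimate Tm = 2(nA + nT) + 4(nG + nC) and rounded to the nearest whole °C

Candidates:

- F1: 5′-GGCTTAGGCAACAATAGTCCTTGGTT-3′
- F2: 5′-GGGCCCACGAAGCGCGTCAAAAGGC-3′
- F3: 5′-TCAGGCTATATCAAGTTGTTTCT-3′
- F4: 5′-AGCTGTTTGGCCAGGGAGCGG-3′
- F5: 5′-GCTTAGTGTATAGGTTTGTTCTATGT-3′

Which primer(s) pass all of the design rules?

F1 (26 nt, A=6 T=8 G=7 C=5): GC 12/26 = 46.2% ✓; longest run = 2 ✓; Tm = 2·14 + 4·12 = 76°C ✓ — passes.
F2 (25 nt, A=7 T=1 G=9 C=8): GC 17/25 = 68.0%, outside 35.5–57.6% ✗; longest run = 4 ✓; Tm = 2·8 + 4·17 = 84°C, outside 68–77°C ✗ — fails.
F3 (23 nt, A=5 T=10 G=4 C=4): GC 8/23 = 34.8%, outside 35.5–57.6% ✗; longest run = 3 ✓; Tm = 2·15 + 4·8 = 62°C, outside 68–77°C ✗ — fails.
F4 (21 nt, A=3 T=4 G=10 C=4): GC 14/21 = 66.7%, outside 35.5–57.6% ✗; longest run = 3 ✓; Tm = 2·7 + 4·14 = 70°C ✓ — fails.
F5 (26 nt, A=4 T=13 G=7 C=2): GC 9/26 = 34.6%, outside 35.5–57.6% ✗; longest run = 3 ✓; Tm = 2·17 + 4·9 = 70°C ✓ — fails.

F1 only.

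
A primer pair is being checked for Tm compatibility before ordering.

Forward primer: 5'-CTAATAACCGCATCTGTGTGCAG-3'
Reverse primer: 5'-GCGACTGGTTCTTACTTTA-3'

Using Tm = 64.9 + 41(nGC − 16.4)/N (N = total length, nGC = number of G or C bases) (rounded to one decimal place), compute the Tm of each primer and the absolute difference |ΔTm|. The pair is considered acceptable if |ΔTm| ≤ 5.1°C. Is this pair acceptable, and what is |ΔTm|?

Forward: G+C = 11, N = 23 → Tm = 64.9 + 41·(11 − 16.4)/23 = 55.3°C.
Reverse: G+C = 8, N = 19 → Tm = 64.9 + 41·(8 − 16.4)/19 = 46.8°C.
|ΔTm| = |55.3 − 46.8| = 8.5°C, > 5.1°C.

|ΔTm| = 8.5°C; the pair is not acceptable.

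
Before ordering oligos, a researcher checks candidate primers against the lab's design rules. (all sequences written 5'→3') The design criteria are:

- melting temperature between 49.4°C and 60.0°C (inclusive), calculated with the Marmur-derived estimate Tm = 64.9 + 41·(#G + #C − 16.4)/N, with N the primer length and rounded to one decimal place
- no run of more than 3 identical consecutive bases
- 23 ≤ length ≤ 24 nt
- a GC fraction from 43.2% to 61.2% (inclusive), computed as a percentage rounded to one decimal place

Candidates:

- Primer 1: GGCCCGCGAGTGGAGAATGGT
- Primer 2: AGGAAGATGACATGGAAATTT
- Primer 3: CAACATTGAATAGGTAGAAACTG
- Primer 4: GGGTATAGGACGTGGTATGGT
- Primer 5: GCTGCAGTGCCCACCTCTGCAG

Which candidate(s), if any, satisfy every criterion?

None of the candidates satisfy all criteria.

Primer 1 (21 nt, A=4 T=3 G=10 C=4): Tm = 64.9 + 41·(14 − 16.4)/21 = 60.2°C, outside 49.4–60.0°C ✗; longest run = 3 ✓; length 21, outside 23–24 ✗; GC 14/21 = 66.7%, outside 43.2–61.2% ✗ — fails.
Primer 2 (21 nt, A=9 T=5 G=6 C=1): Tm = 64.9 + 41·(7 − 16.4)/21 = 46.5°C, outside 49.4–60.0°C ✗; longest run = 3 ✓; length 21, outside 23–24 ✗; GC 7/21 = 33.3%, outside 43.2–61.2% ✗ — fails.
Primer 3 (23 nt, A=10 T=5 G=5 C=3): Tm = 64.9 + 41·(8 − 16.4)/23 = 49.9°C ✓; longest run = 3 ✓; length 23 ✓; GC 8/23 = 34.8%, outside 43.2–61.2% ✗ — fails.
Primer 4 (21 nt, A=4 T=6 G=10 C=1): Tm = 64.9 + 41·(11 − 16.4)/21 = 54.4°C ✓; longest run = 3 ✓; length 21, outside 23–24 ✗; GC 11/21 = 52.4% ✓ — fails.
Primer 5 (22 nt, A=3 T=4 G=6 C=9): Tm = 64.9 + 41·(15 − 16.4)/22 = 62.3°C, outside 49.4–60.0°C ✗; longest run = 3 ✓; length 22, outside 23–24 ✗; GC 15/22 = 68.2%, outside 43.2–61.2% ✗ — fails.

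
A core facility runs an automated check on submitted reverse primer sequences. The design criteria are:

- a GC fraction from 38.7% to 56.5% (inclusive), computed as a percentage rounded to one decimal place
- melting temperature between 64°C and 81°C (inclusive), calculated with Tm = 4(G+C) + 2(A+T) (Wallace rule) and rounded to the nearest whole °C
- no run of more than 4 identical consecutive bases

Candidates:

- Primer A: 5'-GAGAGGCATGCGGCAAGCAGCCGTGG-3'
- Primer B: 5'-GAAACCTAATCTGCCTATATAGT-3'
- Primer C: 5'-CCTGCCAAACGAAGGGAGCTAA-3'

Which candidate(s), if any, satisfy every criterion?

Primer A (26 nt, A=6 T=2 G=12 C=6): GC 18/26 = 69.2%, outside 38.7–56.5% ✗; Tm = 2·8 + 4·18 = 88°C, outside 64–81°C ✗; longest run = 2 ✓ — fails.
Primer B (23 nt, A=8 T=7 G=3 C=5): GC 8/23 = 34.8%, outside 38.7–56.5% ✗; Tm = 2·15 + 4·8 = 62°C, outside 64–81°C ✗; longest run = 3 ✓ — fails.
Primer C (22 nt, A=8 T=2 G=6 C=6): GC 12/22 = 54.5% ✓; Tm = 2·10 + 4·12 = 68°C ✓; longest run = 3 ✓ — passes.

Primer C only.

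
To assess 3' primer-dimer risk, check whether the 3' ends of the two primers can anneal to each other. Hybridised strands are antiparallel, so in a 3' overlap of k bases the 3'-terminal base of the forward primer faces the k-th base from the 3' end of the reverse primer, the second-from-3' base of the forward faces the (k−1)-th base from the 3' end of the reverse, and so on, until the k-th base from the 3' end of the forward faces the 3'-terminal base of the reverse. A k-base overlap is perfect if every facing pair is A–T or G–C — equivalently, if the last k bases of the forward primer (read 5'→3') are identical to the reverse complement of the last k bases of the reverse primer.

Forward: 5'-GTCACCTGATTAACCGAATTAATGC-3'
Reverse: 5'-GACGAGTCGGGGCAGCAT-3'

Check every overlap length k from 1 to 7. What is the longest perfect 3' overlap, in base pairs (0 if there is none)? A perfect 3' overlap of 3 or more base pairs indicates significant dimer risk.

Last 7 bases (5'→3') — forward …TTAATGC, reverse …GCAGCAT.
Reverse complement of the reverse primer's last 7 bases: ATGCTGC; its first k bases are the reverse complement of the reverse primer's last k bases, so a perfect k-base overlap needs the forward primer's last k bases to equal them.
Comparing (forward last k vs required): k=1: C vs A ✗; k=2: GC vs AT ✗; k=3: TGC vs ATG ✗; k=4: ATGC vs ATGC ✓; k=5: AATGC vs ATGCT ✗; k=6: TAATGC vs ATGCTG ✗; k=7: TTAATGC vs ATGCTGC ✗.
Only k = 4 is perfect, so the longest perfect 3' overlap is 4.

Longest perfect overlap: 4 complementary base pairs; significant dimer risk (threshold 3).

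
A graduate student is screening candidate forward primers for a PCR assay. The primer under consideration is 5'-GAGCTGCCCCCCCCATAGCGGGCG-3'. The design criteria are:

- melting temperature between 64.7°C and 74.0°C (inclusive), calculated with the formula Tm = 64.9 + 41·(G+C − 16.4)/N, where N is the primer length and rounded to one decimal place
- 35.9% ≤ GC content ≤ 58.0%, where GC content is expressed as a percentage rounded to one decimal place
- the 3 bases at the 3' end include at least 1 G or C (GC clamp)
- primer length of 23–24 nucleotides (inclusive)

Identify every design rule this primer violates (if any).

Base counts: A=3, T=2, G=8, C=11 (length 24).
Tm: Tm = 64.9 + 41·(19 − 16.4)/24 = 69.3°C ✓
GC content: GC 19/24 = 79.2%, outside 35.9–58.0% ✗
GC clamp: 3' end GCG has 3 G/C ✓
length: length 24 ✓

Fails: GC content.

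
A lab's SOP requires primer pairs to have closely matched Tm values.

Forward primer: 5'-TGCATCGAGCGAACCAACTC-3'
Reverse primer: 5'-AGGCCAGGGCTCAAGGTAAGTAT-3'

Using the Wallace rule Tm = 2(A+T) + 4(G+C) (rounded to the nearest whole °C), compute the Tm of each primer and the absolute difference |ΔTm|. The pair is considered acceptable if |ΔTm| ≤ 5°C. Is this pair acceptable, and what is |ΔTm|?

|ΔTm| = 8°C; the pair is not acceptable.

Forward: A=6 T=3 G=4 C=7 → Tm = 2·9 + 4·11 = 62°C.
Reverse: A=7 T=4 G=8 C=4 → Tm = 2·11 + 4·12 = 70°C.
|ΔTm| = |62 − 70| = 8°C, > 5°C.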